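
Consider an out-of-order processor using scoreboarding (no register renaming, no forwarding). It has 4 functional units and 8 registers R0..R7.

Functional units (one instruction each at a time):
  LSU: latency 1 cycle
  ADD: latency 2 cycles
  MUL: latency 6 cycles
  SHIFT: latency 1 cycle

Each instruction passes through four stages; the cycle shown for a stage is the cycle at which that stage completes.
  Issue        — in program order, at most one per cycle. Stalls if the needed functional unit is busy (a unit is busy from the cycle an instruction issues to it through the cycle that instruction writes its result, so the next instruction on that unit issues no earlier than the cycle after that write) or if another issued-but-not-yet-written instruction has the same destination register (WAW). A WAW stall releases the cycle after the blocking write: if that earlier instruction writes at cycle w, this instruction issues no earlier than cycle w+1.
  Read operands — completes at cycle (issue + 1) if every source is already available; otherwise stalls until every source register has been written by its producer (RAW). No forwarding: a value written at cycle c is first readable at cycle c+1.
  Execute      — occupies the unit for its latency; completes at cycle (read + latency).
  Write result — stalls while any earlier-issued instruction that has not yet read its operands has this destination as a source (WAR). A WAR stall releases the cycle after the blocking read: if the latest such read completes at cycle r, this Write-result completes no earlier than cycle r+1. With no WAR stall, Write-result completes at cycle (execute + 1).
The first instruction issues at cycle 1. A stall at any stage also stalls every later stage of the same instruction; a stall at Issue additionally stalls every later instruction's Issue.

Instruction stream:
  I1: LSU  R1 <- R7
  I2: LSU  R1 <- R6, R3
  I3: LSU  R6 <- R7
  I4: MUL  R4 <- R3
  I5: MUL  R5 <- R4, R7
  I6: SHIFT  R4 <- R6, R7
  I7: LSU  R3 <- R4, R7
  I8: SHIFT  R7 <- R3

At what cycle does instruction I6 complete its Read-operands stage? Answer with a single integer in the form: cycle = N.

I1: IS=1 RO=2 EX=3 WR=4
I2: IS=5 RO=6 EX=7 WR=8  [struct: LSU busy until I1 writes@4]
I3: IS=9 RO=10 EX=11 WR=12  [struct: LSU busy until I2 writes@8]
I4: IS=10 RO=11 EX=17 WR=18
I5: IS=19 RO=20 EX=26 WR=27  [struct: MUL busy until I4 writes@18]
I6: IS=20 RO=21 EX=22 WR=23
I7: IS=21 RO=24 EX=25 WR=26  [RAW R4: wait I6 write@23]
I8: IS=24 RO=27 EX=28 WR=29  [struct: SHIFT busy until I6 writes@23; RAW R3: wait I7 write@26]

cycle = 21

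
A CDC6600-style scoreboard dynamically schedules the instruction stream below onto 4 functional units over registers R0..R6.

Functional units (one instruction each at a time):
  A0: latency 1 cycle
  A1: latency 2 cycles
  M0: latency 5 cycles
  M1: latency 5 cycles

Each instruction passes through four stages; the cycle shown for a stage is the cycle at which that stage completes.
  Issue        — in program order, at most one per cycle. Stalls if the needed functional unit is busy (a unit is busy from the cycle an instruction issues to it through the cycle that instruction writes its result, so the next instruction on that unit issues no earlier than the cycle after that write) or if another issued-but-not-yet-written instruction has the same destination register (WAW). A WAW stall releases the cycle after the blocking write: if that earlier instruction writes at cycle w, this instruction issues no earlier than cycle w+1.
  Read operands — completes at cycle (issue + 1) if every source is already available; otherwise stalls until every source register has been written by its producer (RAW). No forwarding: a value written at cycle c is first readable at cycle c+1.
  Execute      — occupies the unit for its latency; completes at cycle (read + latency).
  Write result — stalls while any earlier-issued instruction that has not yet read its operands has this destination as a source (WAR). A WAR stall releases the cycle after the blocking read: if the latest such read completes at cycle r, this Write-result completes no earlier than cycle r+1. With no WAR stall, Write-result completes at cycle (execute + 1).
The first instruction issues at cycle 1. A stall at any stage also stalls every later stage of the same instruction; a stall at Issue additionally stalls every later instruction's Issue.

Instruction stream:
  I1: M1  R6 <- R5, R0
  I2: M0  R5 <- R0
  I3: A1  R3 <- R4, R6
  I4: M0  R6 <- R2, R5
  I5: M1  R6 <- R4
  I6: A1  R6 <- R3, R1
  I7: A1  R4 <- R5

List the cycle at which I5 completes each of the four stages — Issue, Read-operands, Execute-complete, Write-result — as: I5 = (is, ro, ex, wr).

I5 = (18, 19, 24, 25)

cycle 1: I1 dispatched to M1
cycle 2: I1 operands ready; I2 dispatched to M0
cycle 3: I2 operands ready; I3 dispatched to A1
cycle 7: I1 complete
cycle 8: R6←I1; I2 complete
cycle 9: R5←I2; I3 operands ready
cycle 10: I4 dispatched to M0
cycle 11: I3 complete; I4 operands ready
cycle 12: R3←I3
cycle 16: I4 complete
cycle 17: R6←I4
cycle 18: I5 dispatched to M1
cycle 19: I5 operands ready
cycle 24: I5 complete
cycle 25: R6←I5
cycle 26: I6 dispatched to A1
cycle 27: I6 operands ready
cycle 29: I6 complete
cycle 30: R6←I6
cycle 31: I7 dispatched to A1
cycle 32: I7 operands ready
cycle 34: I7 complete
cycle 35: R4←I7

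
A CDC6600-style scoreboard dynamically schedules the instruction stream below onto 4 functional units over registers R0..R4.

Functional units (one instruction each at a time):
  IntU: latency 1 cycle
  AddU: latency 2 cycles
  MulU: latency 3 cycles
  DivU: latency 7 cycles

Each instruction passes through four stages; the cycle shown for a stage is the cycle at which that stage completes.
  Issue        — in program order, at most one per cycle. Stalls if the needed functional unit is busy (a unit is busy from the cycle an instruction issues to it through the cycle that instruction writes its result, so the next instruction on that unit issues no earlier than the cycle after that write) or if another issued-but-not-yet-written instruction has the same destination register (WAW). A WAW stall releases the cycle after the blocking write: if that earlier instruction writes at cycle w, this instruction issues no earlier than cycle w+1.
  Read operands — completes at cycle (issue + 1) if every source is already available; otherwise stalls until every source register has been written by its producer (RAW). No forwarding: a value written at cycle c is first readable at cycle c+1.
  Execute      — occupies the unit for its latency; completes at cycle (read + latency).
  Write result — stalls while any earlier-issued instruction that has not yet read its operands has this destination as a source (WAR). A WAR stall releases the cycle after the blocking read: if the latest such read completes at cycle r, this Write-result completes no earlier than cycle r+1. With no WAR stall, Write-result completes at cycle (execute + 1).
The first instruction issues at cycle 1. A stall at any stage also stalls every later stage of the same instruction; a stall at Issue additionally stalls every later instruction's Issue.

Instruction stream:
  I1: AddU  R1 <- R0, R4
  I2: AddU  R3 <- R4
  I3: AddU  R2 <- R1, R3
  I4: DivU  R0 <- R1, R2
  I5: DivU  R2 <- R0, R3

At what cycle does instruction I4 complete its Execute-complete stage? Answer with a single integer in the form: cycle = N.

cycle = 23

cycle 1: I1→AddU
cycle 2: I1 RO
cycle 4: I1 EX
cycle 5: I1 WR R1
cycle 6: I2→AddU
cycle 7: I2 RO
cycle 9: I2 EX
cycle 10: I2 WR R3
cycle 11: I3→AddU
cycle 12: I3 RO | I4→DivU
cycle 14: I3 EX
cycle 15: I3 WR R2
cycle 16: I4 RO
cycle 23: I4 EX
cycle 24: I4 WR R0
cycle 25: I5→DivU
cycle 26: I5 RO
cycle 33: I5 EX
cycle 34: I5 WR R2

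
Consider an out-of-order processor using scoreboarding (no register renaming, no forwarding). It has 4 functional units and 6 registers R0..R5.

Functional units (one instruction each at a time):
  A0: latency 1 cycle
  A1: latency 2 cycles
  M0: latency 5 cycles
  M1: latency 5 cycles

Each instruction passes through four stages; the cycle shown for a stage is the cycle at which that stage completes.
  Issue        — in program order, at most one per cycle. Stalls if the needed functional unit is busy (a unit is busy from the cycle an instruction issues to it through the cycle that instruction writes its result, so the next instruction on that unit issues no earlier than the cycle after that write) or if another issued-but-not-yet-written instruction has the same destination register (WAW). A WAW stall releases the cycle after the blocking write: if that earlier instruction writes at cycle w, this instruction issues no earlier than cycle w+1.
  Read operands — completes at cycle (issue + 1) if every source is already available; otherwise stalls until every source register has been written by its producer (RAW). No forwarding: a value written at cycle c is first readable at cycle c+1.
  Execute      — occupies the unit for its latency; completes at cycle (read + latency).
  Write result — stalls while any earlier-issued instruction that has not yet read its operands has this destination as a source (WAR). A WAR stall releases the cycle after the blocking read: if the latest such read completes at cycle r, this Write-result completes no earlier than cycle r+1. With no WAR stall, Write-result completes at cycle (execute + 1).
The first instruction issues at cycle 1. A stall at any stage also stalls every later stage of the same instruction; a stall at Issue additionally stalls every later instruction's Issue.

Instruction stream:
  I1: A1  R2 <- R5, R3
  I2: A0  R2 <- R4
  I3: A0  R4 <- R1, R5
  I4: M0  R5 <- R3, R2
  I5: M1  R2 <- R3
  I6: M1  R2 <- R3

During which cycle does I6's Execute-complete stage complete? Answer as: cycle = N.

cycle = 26

[I1] 1/2/4/5
[I2] 6/7/8/9  (WAW R2: wait I1 write@5)
[I3] 10/11/12/13  (struct: A0 busy until I2 writes@9)
[I4] 11/12/17/18
[I5] 12/13/18/19
[I6] 20/21/26/27  (struct: M1 busy until I5 writes@19)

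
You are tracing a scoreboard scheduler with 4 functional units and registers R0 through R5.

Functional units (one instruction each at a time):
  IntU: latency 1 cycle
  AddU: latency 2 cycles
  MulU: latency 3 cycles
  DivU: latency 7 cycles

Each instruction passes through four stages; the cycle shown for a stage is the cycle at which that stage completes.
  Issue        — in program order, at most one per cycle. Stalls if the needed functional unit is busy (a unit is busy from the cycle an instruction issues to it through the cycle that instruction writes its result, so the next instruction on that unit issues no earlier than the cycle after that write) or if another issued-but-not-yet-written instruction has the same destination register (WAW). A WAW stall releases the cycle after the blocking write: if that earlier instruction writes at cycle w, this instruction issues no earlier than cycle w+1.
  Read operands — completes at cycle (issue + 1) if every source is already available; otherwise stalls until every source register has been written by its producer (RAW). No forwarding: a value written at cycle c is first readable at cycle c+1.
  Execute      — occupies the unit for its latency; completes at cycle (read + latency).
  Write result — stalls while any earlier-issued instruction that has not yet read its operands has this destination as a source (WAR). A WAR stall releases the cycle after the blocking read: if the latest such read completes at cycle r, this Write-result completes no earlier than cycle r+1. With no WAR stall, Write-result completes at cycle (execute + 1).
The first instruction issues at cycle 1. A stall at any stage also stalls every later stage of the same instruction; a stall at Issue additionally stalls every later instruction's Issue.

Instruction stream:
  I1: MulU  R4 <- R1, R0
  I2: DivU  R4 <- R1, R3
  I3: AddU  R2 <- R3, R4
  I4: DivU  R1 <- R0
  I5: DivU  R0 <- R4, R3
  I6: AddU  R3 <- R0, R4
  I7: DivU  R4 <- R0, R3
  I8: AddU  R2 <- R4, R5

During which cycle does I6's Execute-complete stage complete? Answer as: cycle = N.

cycle = 39

c1: I1→MulU
c2: I1 RO
c5: I1 EX
c6: I1 WR R4
c7: I2→DivU
c8: I2 RO · I3→AddU
c15: I2 EX
c16: I2 WR R4
c17: I3 RO · I4→DivU
c18: I4 RO
c19: I3 EX
c20: I3 WR R2
c25: I4 EX
c26: I4 WR R1
c27: I5→DivU
c28: I5 RO · I6→AddU
c35: I5 EX
c36: I5 WR R0
c37: I6 RO · I7→DivU
c39: I6 EX
c40: I6 WR R3
c41: I7 RO · I8→AddU
c48: I7 EX
c49: I7 WR R4
c50: I8 RO
c52: I8 EX
c53: I8 WR R2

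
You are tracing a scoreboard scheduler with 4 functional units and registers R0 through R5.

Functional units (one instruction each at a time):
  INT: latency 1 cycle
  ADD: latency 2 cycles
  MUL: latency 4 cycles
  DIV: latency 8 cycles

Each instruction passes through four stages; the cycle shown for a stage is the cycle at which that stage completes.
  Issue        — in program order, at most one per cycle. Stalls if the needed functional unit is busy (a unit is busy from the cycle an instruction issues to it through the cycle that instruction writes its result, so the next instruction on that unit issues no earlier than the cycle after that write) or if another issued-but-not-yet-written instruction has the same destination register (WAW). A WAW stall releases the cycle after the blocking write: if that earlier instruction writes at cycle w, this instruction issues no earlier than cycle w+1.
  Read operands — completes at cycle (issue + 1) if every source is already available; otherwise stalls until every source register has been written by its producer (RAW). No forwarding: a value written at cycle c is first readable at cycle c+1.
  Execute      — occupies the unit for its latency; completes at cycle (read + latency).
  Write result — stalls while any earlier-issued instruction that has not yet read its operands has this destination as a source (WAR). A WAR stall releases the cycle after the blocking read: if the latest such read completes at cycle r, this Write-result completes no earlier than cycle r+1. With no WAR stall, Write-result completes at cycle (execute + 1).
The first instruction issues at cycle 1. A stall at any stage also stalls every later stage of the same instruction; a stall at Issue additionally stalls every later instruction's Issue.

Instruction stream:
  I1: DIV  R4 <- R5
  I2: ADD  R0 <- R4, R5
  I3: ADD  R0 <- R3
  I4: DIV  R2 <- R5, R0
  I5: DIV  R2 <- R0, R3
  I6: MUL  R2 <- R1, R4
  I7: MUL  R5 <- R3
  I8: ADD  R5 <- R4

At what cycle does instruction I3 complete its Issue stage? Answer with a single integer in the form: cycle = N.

t=1  issue I1 (DIV)
t=2  I1 read-ops · issue I2 (ADD)
t=10  I1 finished on DIV
t=11  I1→R4
t=12  I2 read-ops
t=14  I2 finished on ADD
t=15  I2→R0
t=16  issue I3 (ADD)
t=17  I3 read-ops · issue I4 (DIV)
t=19  I3 finished on ADD
t=20  I3→R0
t=21  I4 read-ops
t=29  I4 finished on DIV
t=30  I4→R2
t=31  issue I5 (DIV)
t=32  I5 read-ops
t=40  I5 finished on DIV
t=41  I5→R2
t=42  issue I6 (MUL)
t=43  I6 read-ops
t=47  I6 finished on MUL
t=48  I6→R2
t=49  issue I7 (MUL)
t=50  I7 read-ops
t=54  I7 finished on MUL
t=55  I7→R5
t=56  issue I8 (ADD)
t=57  I8 read-ops
t=59  I8 finished on ADD
t=60  I8→R5

cycle = 16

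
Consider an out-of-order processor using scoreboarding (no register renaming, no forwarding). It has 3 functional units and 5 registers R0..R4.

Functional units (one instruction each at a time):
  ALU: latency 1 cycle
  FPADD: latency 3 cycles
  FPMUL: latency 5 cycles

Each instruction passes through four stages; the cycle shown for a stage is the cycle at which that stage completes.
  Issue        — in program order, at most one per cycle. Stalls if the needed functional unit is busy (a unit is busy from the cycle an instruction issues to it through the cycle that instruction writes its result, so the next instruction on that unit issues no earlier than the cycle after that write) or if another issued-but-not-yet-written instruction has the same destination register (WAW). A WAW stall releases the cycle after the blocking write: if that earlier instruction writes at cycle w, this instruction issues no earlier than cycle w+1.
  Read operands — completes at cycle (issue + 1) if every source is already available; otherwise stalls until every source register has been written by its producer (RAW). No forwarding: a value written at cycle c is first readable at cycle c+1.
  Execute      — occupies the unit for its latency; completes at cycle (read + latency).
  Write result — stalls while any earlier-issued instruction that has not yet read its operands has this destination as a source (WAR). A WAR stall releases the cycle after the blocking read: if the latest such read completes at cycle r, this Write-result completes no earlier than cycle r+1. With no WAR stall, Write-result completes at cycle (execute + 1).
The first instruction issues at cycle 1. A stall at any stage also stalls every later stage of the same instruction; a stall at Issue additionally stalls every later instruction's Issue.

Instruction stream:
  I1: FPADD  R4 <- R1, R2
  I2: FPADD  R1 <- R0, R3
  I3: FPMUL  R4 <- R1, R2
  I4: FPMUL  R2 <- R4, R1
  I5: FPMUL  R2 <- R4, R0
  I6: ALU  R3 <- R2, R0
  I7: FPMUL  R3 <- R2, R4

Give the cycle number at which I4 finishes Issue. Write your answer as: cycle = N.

t=1  issue I1 (FPADD)
t=2  I1 read-ops
t=5  I1 finished on FPADD
t=6  I1→R4
t=7  issue I2 (FPADD)
t=8  I2 read-ops | issue I3 (FPMUL)
t=11  I2 finished on FPADD
t=12  I2→R1
t=13  I3 read-ops
t=18  I3 finished on FPMUL
t=19  I3→R4
t=20  issue I4 (FPMUL)
t=21  I4 read-ops
t=26  I4 finished on FPMUL
t=27  I4→R2
t=28  issue I5 (FPMUL)
t=29  I5 read-ops | issue I6 (ALU)
t=34  I5 finished on FPMUL
t=35  I5→R2
t=36  I6 read-ops
t=37  I6 finished on ALU
t=38  I6→R3
t=39  issue I7 (FPMUL)
t=40  I7 read-ops
t=45  I7 finished on FPMUL
t=46  I7→R3

cycle = 20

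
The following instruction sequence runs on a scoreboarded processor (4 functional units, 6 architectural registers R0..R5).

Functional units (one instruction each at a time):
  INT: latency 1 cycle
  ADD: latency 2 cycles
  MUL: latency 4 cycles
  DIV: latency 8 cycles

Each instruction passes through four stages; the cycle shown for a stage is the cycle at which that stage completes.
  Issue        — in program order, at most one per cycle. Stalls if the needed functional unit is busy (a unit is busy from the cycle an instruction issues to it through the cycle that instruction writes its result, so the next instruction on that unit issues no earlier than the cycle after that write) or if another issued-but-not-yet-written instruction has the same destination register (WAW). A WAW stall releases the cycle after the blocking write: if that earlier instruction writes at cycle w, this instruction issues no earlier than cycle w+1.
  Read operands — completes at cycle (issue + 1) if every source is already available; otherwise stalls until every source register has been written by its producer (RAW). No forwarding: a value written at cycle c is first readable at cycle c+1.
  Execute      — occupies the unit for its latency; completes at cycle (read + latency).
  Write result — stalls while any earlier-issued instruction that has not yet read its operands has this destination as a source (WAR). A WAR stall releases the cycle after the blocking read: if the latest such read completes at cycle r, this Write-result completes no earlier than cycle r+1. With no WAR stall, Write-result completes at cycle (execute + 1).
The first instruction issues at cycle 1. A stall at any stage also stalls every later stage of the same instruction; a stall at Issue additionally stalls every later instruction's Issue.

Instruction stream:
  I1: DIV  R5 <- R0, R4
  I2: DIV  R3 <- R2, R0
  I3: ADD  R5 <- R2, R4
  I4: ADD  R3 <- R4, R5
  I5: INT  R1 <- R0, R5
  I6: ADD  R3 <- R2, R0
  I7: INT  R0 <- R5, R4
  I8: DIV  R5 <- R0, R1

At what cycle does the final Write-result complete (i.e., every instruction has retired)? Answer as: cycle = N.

t=1  issue I1 (DIV)
t=2  I1 read-ops
t=10  I1 finished on DIV
t=11  I1→R5
t=12  issue I2 (DIV)
t=13  I2 read-ops | issue I3 (ADD)
t=14  I3 read-ops
t=16  I3 finished on ADD
t=17  I3→R5
t=21  I2 finished on DIV
t=22  I2→R3
t=23  issue I4 (ADD)
t=24  I4 read-ops | issue I5 (INT)
t=25  I5 read-ops
t=26  I4 finished on ADD | I5 finished on INT
t=27  I4→R3 | I5→R1
t=28  issue I6 (ADD)
t=29  I6 read-ops | issue I7 (INT)
t=30  I7 read-ops | issue I8 (DIV)
t=31  I6 finished on ADD | I7 finished on INT
t=32  I6→R3 | I7→R0
t=33  I8 read-ops
t=41  I8 finished on DIV
t=42  I8→R5

cycle = 42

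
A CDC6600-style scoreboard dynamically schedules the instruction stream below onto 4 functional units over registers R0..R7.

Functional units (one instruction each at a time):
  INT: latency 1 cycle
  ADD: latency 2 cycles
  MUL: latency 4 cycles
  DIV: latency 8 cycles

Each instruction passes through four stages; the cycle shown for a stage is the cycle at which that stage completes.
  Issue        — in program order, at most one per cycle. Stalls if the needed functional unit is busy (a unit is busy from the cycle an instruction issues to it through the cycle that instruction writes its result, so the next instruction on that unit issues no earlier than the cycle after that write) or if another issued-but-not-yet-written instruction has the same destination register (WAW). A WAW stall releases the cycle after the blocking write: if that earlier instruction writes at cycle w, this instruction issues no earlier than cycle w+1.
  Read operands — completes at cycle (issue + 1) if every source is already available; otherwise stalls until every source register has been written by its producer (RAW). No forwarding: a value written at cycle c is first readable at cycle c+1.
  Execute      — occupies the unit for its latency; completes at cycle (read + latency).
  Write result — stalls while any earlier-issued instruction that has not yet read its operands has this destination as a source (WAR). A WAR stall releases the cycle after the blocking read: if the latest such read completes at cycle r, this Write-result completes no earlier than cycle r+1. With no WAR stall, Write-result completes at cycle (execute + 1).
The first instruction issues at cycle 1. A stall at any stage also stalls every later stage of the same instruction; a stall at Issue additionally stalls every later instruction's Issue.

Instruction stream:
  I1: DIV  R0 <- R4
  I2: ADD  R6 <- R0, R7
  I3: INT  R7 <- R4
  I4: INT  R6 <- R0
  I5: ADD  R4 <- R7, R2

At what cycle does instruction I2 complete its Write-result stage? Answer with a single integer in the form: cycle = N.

1) issue 1, read 2, done 10, write 11
2) issue 2, read 12, done 14, write 15  <RAW R0: wait I1 write@11>
3) issue 3, read 4, done 5, write 13  <WAR R7: wait I2 read@12>
4) issue 16, read 17, done 18, write 19  <WAW R6: wait I2 write@15>
5) issue 17, read 18, done 20, write 21

cycle = 15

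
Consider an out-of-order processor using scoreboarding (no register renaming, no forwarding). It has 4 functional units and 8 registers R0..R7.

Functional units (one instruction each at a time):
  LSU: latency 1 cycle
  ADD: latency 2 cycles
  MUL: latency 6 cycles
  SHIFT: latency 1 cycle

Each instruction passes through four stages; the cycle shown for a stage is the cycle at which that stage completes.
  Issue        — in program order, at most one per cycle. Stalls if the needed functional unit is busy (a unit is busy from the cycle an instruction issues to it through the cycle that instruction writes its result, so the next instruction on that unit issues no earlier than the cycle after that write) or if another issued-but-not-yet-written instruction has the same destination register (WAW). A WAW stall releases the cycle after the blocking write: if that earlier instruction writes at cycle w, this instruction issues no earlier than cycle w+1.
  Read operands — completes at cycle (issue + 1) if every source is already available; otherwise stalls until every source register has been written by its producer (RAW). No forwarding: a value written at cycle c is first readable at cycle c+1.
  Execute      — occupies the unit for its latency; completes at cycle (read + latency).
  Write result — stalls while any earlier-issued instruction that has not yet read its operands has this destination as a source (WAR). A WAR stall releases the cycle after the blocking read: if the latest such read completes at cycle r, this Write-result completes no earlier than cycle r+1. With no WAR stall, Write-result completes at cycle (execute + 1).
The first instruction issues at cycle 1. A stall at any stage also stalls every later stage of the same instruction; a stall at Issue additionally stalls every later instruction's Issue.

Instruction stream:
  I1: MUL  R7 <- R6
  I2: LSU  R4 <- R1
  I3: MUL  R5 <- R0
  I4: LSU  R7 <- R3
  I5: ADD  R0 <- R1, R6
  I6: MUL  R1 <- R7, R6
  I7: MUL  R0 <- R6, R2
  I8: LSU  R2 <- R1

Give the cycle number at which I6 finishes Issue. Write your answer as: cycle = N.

cycle = 19

  I1 | 1 | 2 | 8 | 9
  I2 | 2 | 3 | 4 | 5
  I3 | 10 | 11 | 17 | 18   struct: MUL busy until I1 writes@9
  I4 | 11 | 12 | 13 | 14
  I5 | 12 | 13 | 15 | 16
  I6 | 19 | 20 | 26 | 27   struct: MUL busy until I3 writes@18
  I7 | 28 | 29 | 35 | 36   struct: MUL busy until I6 writes@27
  I8 | 29 | 30 | 31 | 32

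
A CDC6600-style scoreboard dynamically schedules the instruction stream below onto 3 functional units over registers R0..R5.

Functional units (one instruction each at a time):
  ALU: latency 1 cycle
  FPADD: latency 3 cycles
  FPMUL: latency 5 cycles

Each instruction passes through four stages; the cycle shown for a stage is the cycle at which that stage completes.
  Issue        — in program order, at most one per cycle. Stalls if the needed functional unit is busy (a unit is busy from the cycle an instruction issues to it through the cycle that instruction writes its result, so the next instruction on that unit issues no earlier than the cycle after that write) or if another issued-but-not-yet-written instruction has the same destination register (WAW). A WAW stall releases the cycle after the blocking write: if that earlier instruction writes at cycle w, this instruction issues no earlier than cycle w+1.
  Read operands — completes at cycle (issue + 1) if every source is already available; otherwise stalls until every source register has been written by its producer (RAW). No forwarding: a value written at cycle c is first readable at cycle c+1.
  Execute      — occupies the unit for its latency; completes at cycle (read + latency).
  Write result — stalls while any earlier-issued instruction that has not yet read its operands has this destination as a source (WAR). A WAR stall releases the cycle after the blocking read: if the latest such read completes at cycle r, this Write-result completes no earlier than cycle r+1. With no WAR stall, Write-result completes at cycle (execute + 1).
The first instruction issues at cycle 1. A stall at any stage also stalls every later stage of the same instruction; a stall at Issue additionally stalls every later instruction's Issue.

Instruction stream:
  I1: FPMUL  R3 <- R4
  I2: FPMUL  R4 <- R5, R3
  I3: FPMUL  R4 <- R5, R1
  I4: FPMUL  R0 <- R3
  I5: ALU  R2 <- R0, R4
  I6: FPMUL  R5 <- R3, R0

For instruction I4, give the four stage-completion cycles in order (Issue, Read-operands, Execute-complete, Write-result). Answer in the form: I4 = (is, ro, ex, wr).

I4 = (25, 26, 31, 32)

[1] I1→FPMUL
[2] I1 RO
[7] I1 EX
[8] I1 WR R3
[9] I2→FPMUL
[10] I2 RO
[15] I2 EX
[16] I2 WR R4
[17] I3→FPMUL
[18] I3 RO
[23] I3 EX
[24] I3 WR R4
[25] I4→FPMUL
[26] I4 RO · I5→ALU
[31] I4 EX
[32] I4 WR R0
[33] I5 RO · I6→FPMUL
[34] I5 EX · I6 RO
[35] I5 WR R2
[39] I6 EX
[40] I6 WR R5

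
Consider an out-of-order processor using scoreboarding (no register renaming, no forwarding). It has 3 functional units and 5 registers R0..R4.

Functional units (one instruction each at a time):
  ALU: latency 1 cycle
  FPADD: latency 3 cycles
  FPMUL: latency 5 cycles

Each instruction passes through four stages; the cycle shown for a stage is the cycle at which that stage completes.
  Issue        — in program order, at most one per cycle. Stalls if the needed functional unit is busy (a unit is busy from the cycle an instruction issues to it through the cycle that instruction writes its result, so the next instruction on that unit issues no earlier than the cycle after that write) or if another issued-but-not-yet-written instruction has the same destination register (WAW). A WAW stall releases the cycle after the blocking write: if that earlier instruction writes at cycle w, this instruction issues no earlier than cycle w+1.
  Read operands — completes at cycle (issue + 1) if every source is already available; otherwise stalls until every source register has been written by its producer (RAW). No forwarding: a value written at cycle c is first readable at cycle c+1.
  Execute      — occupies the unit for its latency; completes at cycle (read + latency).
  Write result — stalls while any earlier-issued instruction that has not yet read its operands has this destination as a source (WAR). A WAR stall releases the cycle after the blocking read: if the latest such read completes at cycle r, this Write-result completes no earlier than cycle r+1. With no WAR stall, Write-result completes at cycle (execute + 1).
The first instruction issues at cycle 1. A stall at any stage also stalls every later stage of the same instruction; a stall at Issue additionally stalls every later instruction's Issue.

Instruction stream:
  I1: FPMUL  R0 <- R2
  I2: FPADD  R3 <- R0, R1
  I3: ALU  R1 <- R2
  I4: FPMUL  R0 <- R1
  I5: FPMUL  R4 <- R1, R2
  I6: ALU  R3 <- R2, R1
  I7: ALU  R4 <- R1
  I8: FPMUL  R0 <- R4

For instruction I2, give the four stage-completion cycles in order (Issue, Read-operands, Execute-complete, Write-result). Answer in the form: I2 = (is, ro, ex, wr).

I2 = (2, 9, 12, 13)

  I1 | 1 | 2 | 7 | 8
  I2 | 2 | 9 | 12 | 13   RAW R0: wait I1 write@8
  I3 | 3 | 4 | 5 | 10   WAR R1: wait I2 read@9
  I4 | 9 | 11 | 16 | 17   struct: FPMUL busy until I1 writes@8 · RAW R1: wait I3 write@10
  I5 | 18 | 19 | 24 | 25   struct: FPMUL busy until I4 writes@17
  I6 | 19 | 20 | 21 | 22
  I7 | 26 | 27 | 28 | 29   WAW R4: wait I5 write@25
  I8 | 27 | 30 | 35 | 36   RAW R4: wait I7 write@29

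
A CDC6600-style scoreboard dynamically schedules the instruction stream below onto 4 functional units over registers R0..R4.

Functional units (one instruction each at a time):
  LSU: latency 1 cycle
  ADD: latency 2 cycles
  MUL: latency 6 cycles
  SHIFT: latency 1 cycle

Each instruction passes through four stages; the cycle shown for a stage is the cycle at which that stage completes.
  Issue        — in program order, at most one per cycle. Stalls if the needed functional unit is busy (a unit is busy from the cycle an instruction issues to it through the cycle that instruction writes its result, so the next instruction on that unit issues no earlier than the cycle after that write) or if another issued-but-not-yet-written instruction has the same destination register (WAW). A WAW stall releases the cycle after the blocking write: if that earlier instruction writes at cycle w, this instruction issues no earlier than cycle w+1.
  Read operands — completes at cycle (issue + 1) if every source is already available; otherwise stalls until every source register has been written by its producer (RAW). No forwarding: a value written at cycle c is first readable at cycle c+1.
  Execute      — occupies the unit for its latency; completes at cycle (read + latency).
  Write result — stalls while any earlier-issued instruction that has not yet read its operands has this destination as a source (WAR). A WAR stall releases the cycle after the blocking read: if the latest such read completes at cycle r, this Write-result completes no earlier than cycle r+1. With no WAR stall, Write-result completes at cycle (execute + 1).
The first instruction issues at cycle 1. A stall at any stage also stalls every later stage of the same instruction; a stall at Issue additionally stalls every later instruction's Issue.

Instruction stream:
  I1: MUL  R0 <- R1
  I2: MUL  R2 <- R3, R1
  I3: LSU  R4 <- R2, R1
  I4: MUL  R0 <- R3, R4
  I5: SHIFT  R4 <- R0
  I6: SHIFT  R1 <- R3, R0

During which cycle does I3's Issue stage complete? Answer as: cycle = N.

  I1 | 1 | 2 | 8 | 9
  I2 | 10 | 11 | 17 | 18   struct: MUL busy until I1 writes@9
  I3 | 11 | 19 | 20 | 21   RAW R2: wait I2 write@18
  I4 | 19 | 22 | 28 | 29   struct: MUL busy until I2 writes@18 · RAW R4: wait I3 write@21
  I5 | 22 | 30 | 31 | 32   WAW R4: wait I3 write@21 · RAW R0: wait I4 write@29
  I6 | 33 | 34 | 35 | 36   struct: SHIFT busy until I5 writes@32

cycle = 11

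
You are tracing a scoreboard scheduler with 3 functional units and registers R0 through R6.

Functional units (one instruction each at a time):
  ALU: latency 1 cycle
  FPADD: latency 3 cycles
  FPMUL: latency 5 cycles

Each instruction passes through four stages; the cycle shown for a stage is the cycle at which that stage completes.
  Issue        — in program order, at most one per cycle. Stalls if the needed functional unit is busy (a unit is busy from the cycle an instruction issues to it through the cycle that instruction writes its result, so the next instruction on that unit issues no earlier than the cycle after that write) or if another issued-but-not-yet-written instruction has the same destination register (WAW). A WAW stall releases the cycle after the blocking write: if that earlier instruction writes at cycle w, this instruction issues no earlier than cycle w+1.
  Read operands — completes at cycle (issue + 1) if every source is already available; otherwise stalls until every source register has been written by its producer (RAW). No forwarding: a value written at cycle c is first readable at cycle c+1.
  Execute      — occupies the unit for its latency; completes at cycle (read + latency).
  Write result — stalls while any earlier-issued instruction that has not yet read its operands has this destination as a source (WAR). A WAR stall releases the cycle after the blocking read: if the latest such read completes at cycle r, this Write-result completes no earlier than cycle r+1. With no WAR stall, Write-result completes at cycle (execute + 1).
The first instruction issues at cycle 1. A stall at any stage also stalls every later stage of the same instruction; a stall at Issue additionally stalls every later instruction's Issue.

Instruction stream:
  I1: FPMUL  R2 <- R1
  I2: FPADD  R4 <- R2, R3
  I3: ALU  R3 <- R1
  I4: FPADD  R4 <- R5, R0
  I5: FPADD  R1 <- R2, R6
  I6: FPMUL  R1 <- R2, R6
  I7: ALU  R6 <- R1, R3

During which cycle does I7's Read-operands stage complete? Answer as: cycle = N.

c1: issue I1 (FPMUL)
c2: I1 read-ops; issue I2 (FPADD)
c3: issue I3 (ALU)
c4: I3 read-ops
c5: I3 finished on ALU
c7: I1 finished on FPMUL
c8: I1→R2
c9: I2 read-ops
c10: I3→R3
c12: I2 finished on FPADD
c13: I2→R4
c14: issue I4 (FPADD)
c15: I4 read-ops
c18: I4 finished on FPADD
c19: I4→R4
c20: issue I5 (FPADD)
c21: I5 read-ops
c24: I5 finished on FPADD
c25: I5→R1
c26: issue I6 (FPMUL)
c27: I6 read-ops; issue I7 (ALU)
c32: I6 finished on FPMUL
c33: I6→R1
c34: I7 read-ops
c35: I7 finished on ALU
c36: I7→R6

cycle = 34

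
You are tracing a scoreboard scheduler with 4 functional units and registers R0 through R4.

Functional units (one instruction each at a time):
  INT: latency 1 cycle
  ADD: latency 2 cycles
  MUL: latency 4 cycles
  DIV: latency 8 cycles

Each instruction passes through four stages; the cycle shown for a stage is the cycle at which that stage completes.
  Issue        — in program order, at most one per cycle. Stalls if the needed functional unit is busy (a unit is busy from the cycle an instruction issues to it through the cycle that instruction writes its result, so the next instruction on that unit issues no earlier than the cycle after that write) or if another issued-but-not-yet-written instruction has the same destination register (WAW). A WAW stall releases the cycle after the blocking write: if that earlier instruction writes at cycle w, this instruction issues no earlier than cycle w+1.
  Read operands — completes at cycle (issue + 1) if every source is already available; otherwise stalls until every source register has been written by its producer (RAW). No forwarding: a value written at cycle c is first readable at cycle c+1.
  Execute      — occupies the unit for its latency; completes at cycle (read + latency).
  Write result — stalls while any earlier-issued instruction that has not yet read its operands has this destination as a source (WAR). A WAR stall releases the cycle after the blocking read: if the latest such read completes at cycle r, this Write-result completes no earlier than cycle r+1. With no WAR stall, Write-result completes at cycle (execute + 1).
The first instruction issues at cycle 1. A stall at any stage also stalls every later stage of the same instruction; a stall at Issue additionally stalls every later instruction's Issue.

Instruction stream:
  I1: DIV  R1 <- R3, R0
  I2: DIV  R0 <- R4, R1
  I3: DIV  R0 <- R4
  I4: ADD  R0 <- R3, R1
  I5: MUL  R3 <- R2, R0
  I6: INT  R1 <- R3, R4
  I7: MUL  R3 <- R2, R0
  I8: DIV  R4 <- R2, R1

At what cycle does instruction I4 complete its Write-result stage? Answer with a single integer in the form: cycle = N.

[I1] 1/2/10/11
[I2] 12/13/21/22  (struct: DIV busy until I1 writes@11)
[I3] 23/24/32/33  (struct: DIV busy until I2 writes@22)
[I4] 34/35/37/38  (WAW R0: wait I3 write@33)
[I5] 35/39/43/44  (RAW R0: wait I4 write@38)
[I6] 36/45/46/47  (RAW R3: wait I5 write@44)
[I7] 45/46/50/51  (struct: MUL busy until I5 writes@44)
[I8] 46/48/56/57  (RAW R1: wait I6 write@47)

cycle = 38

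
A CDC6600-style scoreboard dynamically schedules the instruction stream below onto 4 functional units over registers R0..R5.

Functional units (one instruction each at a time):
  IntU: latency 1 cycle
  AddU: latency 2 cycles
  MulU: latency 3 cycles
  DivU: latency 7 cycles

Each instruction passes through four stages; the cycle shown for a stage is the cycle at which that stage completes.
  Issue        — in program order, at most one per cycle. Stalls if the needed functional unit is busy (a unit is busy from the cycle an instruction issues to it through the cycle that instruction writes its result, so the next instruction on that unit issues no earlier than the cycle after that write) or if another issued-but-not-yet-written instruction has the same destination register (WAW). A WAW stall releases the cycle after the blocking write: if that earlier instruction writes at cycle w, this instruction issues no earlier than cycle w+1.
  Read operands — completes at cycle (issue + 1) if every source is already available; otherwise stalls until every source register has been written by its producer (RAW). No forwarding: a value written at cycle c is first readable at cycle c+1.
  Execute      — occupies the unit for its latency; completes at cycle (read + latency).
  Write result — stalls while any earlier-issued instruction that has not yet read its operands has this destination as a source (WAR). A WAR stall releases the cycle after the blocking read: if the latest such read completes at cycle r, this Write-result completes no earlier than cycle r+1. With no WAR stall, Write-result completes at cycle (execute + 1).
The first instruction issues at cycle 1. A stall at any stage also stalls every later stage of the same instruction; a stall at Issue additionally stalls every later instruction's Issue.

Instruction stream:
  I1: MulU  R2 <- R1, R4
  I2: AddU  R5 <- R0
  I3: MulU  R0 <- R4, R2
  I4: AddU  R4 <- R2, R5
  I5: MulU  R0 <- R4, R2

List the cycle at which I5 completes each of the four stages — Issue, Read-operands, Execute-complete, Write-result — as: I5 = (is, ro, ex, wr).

I5 = (13, 14, 17, 18)

c1: issue I1 (MulU)
c2: I1 read-ops; issue I2 (AddU)
c3: I2 read-ops
c5: I1 finished on MulU; I2 finished on AddU
c6: I1→R2; I2→R5
c7: issue I3 (MulU)
c8: I3 read-ops; issue I4 (AddU)
c9: I4 read-ops
c11: I3 finished on MulU; I4 finished on AddU
c12: I3→R0; I4→R4
c13: issue I5 (MulU)
c14: I5 read-ops
c17: I5 finished on MulU
c18: I5→R0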